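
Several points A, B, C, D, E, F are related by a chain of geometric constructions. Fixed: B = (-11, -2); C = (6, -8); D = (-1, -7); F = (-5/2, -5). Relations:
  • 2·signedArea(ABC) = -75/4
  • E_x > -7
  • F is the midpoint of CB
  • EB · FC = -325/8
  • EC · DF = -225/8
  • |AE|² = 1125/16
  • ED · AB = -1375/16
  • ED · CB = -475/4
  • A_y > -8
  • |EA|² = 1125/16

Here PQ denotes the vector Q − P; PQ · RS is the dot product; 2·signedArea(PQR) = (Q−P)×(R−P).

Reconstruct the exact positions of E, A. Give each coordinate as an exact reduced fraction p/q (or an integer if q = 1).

1. E_x = -27/4  [EC · DF = -225/8 ∩ ED · CB = -475/4]
2. E_y = -7/2  [EC · DF = -225/8 ∩ ED · CB = -475/4]
   → E = (-27/4, -7/2)
3. A_x = 3/4  [2·signedArea(ABC) = -75/4 ∩ ED · AB = -1375/16]
4. A_y = -29/4  [2·signedArea(ABC) = -75/4 ∩ ED · AB = -1375/16]
   → A = (3/4, -29/4)

A = (3/4, -29/4)
E = (-27/4, -7/2)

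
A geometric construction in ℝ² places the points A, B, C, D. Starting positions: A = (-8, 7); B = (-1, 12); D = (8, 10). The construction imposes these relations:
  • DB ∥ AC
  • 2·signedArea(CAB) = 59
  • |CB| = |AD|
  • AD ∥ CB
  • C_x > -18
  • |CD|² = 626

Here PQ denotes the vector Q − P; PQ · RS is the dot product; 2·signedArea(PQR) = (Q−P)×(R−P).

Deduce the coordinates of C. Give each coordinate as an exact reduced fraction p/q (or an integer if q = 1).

1. C_x = -17  [AD ∥ CB ∩ DB ∥ AC]
2. C_y = 9  [AD ∥ CB ∩ DB ∥ AC]
   → C = (-17, 9)

C = (-17, 9)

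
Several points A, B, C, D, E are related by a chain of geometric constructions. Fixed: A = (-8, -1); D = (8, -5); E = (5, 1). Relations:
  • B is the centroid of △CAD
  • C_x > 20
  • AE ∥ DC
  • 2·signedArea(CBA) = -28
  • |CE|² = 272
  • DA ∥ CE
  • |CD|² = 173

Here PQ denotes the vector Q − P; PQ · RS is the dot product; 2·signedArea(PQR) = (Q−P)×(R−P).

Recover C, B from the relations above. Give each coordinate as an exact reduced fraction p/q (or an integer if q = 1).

B = (7, -3)
C = (21, -3)

1. C_x = 21  [DA ∥ CE ∩ AE ∥ DC]
2. C_y = -3  [DA ∥ CE ∩ AE ∥ DC]
   → C = (21, -3)
3. B_x = 7  [B is the centroid of △CAD]
4. B_y = -3  [B is the centroid of △CAD]
   → B = (7, -3)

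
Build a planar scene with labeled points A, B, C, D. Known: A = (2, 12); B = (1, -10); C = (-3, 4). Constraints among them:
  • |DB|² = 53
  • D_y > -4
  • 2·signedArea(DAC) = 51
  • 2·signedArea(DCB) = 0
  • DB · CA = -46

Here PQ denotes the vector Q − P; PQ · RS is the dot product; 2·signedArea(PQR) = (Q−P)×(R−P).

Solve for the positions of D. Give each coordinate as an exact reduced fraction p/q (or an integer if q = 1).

D = (-1, -3)

1. D_x = -1  [2·signedArea(DCB) = 0 ∩ DB · CA = -46]
2. D_y = -3  [2·signedArea(DCB) = 0 ∩ DB · CA = -46]
   → D = (-1, -3)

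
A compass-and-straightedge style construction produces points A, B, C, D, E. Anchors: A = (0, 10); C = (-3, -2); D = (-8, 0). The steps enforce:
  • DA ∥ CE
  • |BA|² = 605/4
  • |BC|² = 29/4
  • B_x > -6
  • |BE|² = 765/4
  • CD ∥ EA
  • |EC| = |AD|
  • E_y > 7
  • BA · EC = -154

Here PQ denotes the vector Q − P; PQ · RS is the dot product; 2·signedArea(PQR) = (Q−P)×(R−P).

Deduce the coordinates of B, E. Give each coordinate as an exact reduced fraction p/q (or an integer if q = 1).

1. E_x = 5  [CD ∥ EA ∩ DA ∥ CE]
2. E_y = 8  [CD ∥ EA ∩ DA ∥ CE]
   → E = (5, 8)
3. B_x = -11/2  [line 8·x + 10·y + 54 = 0 ∩ |BA|² = 605/4]
4. B_y = -1  [line 8·x + 10·y + 54 = 0 ∩ |BA|² = 605/4]
   → B = (-11/2, -1)

B = (-11/2, -1)
E = (5, 8)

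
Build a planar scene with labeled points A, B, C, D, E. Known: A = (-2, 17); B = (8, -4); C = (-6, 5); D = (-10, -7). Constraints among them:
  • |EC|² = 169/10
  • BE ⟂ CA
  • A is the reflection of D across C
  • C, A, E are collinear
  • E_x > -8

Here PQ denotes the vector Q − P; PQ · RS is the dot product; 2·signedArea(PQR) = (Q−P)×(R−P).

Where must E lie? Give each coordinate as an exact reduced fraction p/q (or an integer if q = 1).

E = (-73/10, 11/10)

1. E_x = -73/10  [C, A, E are collinear ∩ BE ⟂ CA]
2. E_y = 11/10  [C, A, E are collinear ∩ BE ⟂ CA]
   → E = (-73/10, 11/10)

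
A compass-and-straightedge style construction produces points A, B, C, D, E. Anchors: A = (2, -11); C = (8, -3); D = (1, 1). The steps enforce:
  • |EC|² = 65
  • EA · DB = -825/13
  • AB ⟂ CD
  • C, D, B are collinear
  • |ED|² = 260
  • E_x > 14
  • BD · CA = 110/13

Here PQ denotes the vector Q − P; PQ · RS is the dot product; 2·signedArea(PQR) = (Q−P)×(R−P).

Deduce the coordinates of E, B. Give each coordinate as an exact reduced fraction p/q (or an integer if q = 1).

1. B_x = 90/13  [C, D, B are collinear ∩ AB ⟂ CD]
2. B_y = -31/13  [C, D, B are collinear ∩ AB ⟂ CD]
   → B = (90/13, -31/13)
3. E_x = 15  [line -77/13·x + 44/13·y + 1463/13 = 0 ∩ |EC|² = 65]
4. E_y = -7  [line -77/13·x + 44/13·y + 1463/13 = 0 ∩ |EC|² = 65]
   → E = (15, -7)

B = (90/13, -31/13)
E = (15, -7)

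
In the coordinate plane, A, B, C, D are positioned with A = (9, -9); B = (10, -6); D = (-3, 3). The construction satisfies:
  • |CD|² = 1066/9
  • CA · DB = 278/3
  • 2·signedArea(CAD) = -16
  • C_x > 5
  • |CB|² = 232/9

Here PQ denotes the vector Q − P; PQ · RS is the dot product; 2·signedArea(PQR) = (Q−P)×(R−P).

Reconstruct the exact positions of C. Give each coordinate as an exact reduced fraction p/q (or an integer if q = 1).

C = (16/3, -4)

1. C_x = 16/3  [CA · DB = 278/3 ∩ 2·signedArea(CAD) = -16]
2. C_y = -4  [CA · DB = 278/3 ∩ 2·signedArea(CAD) = -16]
   → C = (16/3, -4)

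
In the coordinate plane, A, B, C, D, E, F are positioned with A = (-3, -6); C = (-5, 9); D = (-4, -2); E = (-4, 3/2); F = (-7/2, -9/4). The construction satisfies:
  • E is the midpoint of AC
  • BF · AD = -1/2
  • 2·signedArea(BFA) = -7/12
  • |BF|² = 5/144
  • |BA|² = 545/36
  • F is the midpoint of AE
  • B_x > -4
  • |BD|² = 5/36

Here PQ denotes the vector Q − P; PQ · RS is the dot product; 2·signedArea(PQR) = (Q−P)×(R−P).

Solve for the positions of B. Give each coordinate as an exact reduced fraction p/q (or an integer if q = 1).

1. B_x = -11/3  [BF · AD = -1/2 ∩ 2·signedArea(BFA) = -7/12]
2. B_y = -13/6  [BF · AD = -1/2 ∩ 2·signedArea(BFA) = -7/12]
   → B = (-11/3, -13/6)

B = (-11/3, -13/6)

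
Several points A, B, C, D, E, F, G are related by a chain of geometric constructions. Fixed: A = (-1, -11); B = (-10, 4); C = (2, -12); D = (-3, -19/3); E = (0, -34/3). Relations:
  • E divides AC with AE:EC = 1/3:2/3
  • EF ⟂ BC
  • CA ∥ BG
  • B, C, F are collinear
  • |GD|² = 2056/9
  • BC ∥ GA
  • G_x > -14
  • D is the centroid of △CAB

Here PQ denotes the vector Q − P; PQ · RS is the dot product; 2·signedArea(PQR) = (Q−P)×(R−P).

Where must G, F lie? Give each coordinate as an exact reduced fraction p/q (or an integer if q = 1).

F = (24/25, -796/75)
G = (-13, 5)

1. G_x = -13  [BC ∥ GA ∩ CA ∥ BG]
2. G_y = 5  [BC ∥ GA ∩ CA ∥ BG]
   → G = (-13, 5)
3. F_x = 24/25  [B, C, F are collinear ∩ EF ⟂ BC]
4. F_y = -796/75  [B, C, F are collinear ∩ EF ⟂ BC]
   → F = (24/25, -796/75)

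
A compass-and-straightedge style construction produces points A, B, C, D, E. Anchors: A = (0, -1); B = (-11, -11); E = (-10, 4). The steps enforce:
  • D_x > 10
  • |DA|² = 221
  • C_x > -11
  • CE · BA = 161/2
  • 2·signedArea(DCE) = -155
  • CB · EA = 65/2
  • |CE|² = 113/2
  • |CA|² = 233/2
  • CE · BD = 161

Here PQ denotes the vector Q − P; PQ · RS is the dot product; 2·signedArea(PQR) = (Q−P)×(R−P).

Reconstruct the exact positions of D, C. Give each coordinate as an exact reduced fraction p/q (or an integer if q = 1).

C = (-21/2, -7/2)
D = (11, 9)

1. C_x = -21/2  [CE · BA = 161/2 ∩ CB · EA = 65/2]
2. C_y = -7/2  [CE · BA = 161/2 ∩ CB · EA = 65/2]
   → C = (-21/2, -7/2)
3. D_x = 11  [2·signedArea(DCE) = -155 ∩ CE · BD = 161]
4. D_y = 9  [2·signedArea(DCE) = -155 ∩ CE · BD = 161]
   → D = (11, 9)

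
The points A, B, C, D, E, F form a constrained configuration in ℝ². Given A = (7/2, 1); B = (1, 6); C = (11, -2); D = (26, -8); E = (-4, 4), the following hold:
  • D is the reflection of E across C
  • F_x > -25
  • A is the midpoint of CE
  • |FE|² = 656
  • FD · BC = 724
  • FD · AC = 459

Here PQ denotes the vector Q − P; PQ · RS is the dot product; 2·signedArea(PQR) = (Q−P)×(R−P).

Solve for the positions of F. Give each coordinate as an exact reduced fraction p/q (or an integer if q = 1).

1. F_x = -24  [FD · BC = 724 ∩ FD · AC = 459]
2. F_y = 20  [FD · BC = 724 ∩ FD · AC = 459]
   → F = (-24, 20)

F = (-24, 20)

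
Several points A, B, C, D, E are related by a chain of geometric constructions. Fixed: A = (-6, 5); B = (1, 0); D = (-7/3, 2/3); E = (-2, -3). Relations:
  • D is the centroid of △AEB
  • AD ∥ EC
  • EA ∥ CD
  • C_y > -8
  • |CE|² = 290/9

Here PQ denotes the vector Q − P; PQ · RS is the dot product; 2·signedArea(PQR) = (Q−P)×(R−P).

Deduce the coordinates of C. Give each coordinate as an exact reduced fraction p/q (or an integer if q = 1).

1. C_x = 5/3  [EA ∥ CD ∩ AD ∥ EC]
2. C_y = -22/3  [EA ∥ CD ∩ AD ∥ EC]
   → C = (5/3, -22/3)

C = (5/3, -22/3)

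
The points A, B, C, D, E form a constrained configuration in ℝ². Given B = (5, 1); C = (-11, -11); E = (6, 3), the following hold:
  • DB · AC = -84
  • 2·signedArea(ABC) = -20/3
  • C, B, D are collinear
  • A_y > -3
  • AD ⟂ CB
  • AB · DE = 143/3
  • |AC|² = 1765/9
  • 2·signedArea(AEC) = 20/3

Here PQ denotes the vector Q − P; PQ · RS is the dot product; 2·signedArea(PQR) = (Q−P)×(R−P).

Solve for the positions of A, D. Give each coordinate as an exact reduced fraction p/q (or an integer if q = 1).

1. A_x = 0  [2·signedArea(AEC) = 20/3 ∩ 2·signedArea(ABC) = -20/3]
2. A_y = -7/3  [2·signedArea(AEC) = 20/3 ∩ 2·signedArea(ABC) = -20/3]
   → A = (0, -7/3)
3. D_x = 1/5  [C, B, D are collinear ∩ AD ⟂ CB]
4. D_y = -13/5  [C, B, D are collinear ∩ AD ⟂ CB]
   → D = (1/5, -13/5)

A = (0, -7/3)
D = (1/5, -13/5)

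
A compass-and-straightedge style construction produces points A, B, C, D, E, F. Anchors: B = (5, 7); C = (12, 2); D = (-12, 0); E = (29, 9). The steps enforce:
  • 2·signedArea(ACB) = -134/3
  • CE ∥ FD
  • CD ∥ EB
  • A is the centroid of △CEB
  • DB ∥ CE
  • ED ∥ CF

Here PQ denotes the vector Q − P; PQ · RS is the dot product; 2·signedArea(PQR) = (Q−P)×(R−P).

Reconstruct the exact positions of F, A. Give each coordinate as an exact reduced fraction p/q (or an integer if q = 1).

1. F_x = -29  [CE ∥ FD ∩ ED ∥ CF]
2. F_y = -7  [CE ∥ FD ∩ ED ∥ CF]
   → F = (-29, -7)
3. A_x = 46/3  [A is the centroid of △CEB]
4. A_y = 6  [A is the centroid of △CEB]
   → A = (46/3, 6)

A = (46/3, 6)
F = (-29, -7)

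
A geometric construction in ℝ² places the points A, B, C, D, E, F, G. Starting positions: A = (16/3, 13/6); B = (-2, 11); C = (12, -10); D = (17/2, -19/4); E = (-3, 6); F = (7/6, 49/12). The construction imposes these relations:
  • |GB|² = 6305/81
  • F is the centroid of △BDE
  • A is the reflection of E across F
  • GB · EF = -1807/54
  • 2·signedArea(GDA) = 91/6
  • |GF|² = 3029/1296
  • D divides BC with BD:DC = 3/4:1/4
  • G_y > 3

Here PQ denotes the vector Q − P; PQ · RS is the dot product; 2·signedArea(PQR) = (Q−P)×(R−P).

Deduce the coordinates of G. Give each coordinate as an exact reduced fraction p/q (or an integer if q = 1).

G = (23/9, 31/9)

1. G_x = 23/9  [GB · EF = -1807/54 ∩ 2·signedArea(GDA) = 91/6]
2. G_y = 31/9  [GB · EF = -1807/54 ∩ 2·signedArea(GDA) = 91/6]
   → G = (23/9, 31/9)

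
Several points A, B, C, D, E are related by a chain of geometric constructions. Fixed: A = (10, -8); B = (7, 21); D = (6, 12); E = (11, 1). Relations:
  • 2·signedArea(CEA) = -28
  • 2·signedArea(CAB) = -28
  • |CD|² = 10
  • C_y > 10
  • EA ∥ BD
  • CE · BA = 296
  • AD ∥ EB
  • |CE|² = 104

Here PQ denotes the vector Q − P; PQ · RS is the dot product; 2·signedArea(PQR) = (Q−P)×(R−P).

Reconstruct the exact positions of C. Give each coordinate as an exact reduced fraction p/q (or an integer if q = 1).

C = (9, 11)

1. C_x = 9  [2·signedArea(CAB) = -28 ∩ 2·signedArea(CEA) = -28]
2. C_y = 11  [2·signedArea(CAB) = -28 ∩ 2·signedArea(CEA) = -28]
   → C = (9, 11)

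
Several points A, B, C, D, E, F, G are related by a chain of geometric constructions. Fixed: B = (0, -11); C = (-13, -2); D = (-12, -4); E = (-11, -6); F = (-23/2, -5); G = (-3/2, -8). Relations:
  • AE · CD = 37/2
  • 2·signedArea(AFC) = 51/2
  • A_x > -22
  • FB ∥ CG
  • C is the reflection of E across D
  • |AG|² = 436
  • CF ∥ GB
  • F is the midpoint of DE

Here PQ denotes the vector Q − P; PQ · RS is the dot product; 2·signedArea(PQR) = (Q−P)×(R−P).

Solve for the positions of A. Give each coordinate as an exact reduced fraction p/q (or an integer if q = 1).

1. A_x = -43/2  [AE · CD = 37/2 ∩ 2·signedArea(AFC) = 51/2]
2. A_y = -2  [AE · CD = 37/2 ∩ 2·signedArea(AFC) = 51/2]
   → A = (-43/2, -2)

A = (-43/2, -2)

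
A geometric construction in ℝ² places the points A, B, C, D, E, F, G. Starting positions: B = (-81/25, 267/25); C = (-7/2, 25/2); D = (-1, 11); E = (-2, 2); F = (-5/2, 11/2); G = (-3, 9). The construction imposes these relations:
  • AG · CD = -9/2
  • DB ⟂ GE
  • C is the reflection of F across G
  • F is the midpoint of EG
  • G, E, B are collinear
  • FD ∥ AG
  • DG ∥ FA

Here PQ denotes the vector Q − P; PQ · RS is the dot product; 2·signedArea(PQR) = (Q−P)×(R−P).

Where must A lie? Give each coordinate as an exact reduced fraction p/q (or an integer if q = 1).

A = (-9/2, 7/2)

1. A_x = -9/2  [FD ∥ AG ∩ DG ∥ FA]
2. A_y = 7/2  [FD ∥ AG ∩ DG ∥ FA]
   → A = (-9/2, 7/2)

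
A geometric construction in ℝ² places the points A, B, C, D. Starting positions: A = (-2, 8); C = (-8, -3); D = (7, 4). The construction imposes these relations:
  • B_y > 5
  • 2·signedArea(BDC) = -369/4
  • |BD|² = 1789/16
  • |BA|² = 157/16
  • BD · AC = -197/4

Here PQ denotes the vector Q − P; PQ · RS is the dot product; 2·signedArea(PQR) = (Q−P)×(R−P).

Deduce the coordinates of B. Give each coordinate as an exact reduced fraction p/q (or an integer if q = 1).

B = (-7/2, 21/4)

1. B_x = -7/2  [2·signedArea(BDC) = -369/4 ∩ BD · AC = -197/4]
2. B_y = 21/4  [2·signedArea(BDC) = -369/4 ∩ BD · AC = -197/4]
   → B = (-7/2, 21/4)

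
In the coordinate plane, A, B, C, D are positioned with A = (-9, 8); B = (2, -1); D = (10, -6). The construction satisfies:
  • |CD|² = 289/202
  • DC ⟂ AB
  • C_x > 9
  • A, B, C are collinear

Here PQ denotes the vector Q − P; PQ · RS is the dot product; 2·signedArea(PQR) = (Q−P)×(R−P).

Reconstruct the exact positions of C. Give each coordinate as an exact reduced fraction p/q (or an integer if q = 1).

1. C_x = 1867/202  [A, B, C are collinear ∩ DC ⟂ AB]
2. C_y = -1399/202  [A, B, C are collinear ∩ DC ⟂ AB]
   → C = (1867/202, -1399/202)

C = (1867/202, -1399/202)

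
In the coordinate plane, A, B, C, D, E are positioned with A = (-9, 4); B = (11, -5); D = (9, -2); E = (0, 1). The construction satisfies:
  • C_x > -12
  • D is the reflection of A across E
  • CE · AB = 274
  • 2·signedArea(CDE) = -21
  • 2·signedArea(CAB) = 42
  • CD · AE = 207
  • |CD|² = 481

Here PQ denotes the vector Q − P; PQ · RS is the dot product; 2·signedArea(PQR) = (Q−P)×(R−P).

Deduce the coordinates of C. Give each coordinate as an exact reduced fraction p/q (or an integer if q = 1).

C = (-11, 7)

1. C_x = -11  [CE · AB = 274 ∩ CD · AE = 207]
2. C_y = 7  [CE · AB = 274 ∩ CD · AE = 207]
   → C = (-11, 7)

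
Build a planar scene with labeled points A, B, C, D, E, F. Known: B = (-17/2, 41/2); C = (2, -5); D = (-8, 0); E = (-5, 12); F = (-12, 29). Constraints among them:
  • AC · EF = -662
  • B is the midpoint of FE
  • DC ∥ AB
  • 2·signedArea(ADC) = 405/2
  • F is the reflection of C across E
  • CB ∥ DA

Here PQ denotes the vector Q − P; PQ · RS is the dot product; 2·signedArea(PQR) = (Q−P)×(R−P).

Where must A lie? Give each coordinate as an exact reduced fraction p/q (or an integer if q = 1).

1. A_x = -37/2  [DC ∥ AB ∩ CB ∥ DA]
2. A_y = 51/2  [DC ∥ AB ∩ CB ∥ DA]
   → A = (-37/2, 51/2)

A = (-37/2, 51/2)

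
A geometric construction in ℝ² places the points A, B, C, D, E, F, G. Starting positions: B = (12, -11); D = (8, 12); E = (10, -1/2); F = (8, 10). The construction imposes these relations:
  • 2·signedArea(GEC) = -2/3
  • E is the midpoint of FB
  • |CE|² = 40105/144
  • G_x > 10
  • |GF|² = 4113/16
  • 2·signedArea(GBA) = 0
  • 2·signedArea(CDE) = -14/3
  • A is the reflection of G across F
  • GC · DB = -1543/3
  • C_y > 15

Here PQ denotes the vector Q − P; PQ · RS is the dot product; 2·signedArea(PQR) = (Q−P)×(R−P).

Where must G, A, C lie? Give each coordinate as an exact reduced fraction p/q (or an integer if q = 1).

A = (5, 103/4)
C = (7, 191/12)
G = (11, -23/4)

1. C_x = 7  [line 25/2·x + 2·y + -358/3 = 0 ∩ |CE|² = 40105/144]
2. C_y = 191/12  [line 25/2·x + 2·y + -358/3 = 0 ∩ |CE|² = 40105/144]
   → C = (7, 191/12)
3. G_x = 11  [GC · DB = -1543/3 ∩ 2·signedArea(GEC) = -2/3]
4. G_y = -23/4  [GC · DB = -1543/3 ∩ 2·signedArea(GEC) = -2/3]
   → G = (11, -23/4)
5. A_x = 5  [2·signedArea(GBA) = 0 ∩ A is the reflection of G across F]
6. A_y = 103/4  [2·signedArea(GBA) = 0 ∩ A is the reflection of G across F]
   → A = (5, 103/4)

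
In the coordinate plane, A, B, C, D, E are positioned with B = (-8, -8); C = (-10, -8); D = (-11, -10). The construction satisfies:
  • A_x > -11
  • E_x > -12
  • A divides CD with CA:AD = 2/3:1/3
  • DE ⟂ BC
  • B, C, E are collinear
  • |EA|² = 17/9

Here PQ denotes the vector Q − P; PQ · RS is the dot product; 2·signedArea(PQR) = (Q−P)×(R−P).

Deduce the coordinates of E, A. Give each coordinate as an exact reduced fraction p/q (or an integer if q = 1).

A = (-32/3, -28/3)
E = (-11, -8)

1. E_x = -11  [B, C, E are collinear ∩ DE ⟂ BC]
2. E_y = -8  [B, C, E are collinear ∩ DE ⟂ BC]
   → E = (-11, -8)
3. A_x = -32/3  [A divides CD with CA:AD = 2/3:1/3]
4. A_y = -28/3  [A divides CD with CA:AD = 2/3:1/3]
   → A = (-32/3, -28/3)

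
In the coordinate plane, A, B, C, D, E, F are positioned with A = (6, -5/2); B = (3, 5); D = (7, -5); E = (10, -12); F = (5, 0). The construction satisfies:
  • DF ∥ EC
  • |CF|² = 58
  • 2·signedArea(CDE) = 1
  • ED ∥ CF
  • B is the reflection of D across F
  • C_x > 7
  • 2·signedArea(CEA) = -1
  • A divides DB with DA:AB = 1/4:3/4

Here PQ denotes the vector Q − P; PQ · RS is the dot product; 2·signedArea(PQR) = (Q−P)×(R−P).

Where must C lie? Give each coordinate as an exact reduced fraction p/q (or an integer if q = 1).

C = (8, -7)

1. C_x = 8  [ED ∥ CF ∩ DF ∥ EC]
2. C_y = -7  [ED ∥ CF ∩ DF ∥ EC]
   → C = (8, -7)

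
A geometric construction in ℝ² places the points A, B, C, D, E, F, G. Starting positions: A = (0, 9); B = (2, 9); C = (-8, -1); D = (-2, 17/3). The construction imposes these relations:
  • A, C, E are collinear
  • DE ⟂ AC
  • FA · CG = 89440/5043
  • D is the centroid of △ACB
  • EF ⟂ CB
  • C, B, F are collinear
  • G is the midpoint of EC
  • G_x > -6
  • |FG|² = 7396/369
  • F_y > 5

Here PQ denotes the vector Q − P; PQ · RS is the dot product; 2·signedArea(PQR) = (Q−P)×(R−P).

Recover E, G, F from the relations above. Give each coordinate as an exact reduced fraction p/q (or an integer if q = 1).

E = (-296/123, 737/123)
F = (-70/41, 217/41)
G = (-640/123, 307/123)

1. E_x = -296/123  [A, C, E are collinear ∩ DE ⟂ AC]
2. E_y = 737/123  [A, C, E are collinear ∩ DE ⟂ AC]
   → E = (-296/123, 737/123)
3. G_x = -640/123  [G is the midpoint of EC]
4. G_y = 307/123  [G is the midpoint of EC]
   → G = (-640/123, 307/123)
5. F_x = -70/41  [C, B, F are collinear ∩ EF ⟂ CB]
6. F_y = 217/41  [C, B, F are collinear ∩ EF ⟂ CB]
   → F = (-70/41, 217/41)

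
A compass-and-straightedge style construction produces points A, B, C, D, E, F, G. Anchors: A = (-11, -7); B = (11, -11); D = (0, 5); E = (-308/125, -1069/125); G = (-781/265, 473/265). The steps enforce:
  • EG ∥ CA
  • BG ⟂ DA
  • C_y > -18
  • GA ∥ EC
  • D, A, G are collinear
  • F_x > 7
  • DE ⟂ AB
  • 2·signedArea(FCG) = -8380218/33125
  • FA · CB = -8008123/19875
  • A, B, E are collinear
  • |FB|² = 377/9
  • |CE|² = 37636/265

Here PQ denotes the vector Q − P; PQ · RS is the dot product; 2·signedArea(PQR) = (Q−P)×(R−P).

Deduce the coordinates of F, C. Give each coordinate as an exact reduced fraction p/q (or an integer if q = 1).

C = (-69674/6625, -114857/6625)
F = (22/3, -17/3)

1. C_x = -69674/6625  [EG ∥ CA ∩ GA ∥ EC]
2. C_y = -114857/6625  [EG ∥ CA ∩ GA ∥ EC]
   → C = (-69674/6625, -114857/6625)
3. F_x = 22/3  [2·signedArea(FCG) = -8380218/33125 ∩ FA · CB = -8008123/19875]
4. F_y = -17/3  [2·signedArea(FCG) = -8380218/33125 ∩ FA · CB = -8008123/19875]
   → F = (22/3, -17/3)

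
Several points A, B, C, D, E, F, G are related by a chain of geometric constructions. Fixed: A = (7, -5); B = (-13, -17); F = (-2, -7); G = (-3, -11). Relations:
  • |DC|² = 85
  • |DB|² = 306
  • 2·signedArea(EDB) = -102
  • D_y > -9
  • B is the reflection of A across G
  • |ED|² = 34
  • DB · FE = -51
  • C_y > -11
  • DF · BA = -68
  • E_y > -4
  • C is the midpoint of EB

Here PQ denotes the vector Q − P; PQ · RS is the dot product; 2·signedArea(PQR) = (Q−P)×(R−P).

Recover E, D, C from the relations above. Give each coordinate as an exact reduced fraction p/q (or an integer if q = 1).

1. D_x = 2  [line -20·x + -12·y + -56 = 0 ∩ |DB|² = 306]
2. D_y = -8  [line -20·x + -12·y + -56 = 0 ∩ |DB|² = 306]
   → D = (2, -8)
3. E_x = -1  [2·signedArea(EDB) = -102 ∩ DB · FE = -51]
4. E_y = -3  [2·signedArea(EDB) = -102 ∩ DB · FE = -51]
   → E = (-1, -3)
5. C_x = -7  [C is the midpoint of EB]
6. C_y = -10  [C is the midpoint of EB]
   → C = (-7, -10)

C = (-7, -10)
D = (2, -8)
E = (-1, -3)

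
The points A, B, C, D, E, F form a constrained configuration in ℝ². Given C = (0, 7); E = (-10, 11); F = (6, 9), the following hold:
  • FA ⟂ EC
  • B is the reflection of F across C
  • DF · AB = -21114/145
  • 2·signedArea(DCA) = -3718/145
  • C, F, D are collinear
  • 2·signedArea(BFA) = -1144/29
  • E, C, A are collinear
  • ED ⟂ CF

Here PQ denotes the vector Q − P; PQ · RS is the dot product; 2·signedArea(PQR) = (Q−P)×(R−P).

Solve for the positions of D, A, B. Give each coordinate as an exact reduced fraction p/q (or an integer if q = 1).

1. D_x = -39/5  [C, F, D are collinear ∩ ED ⟂ CF]
2. D_y = 22/5  [C, F, D are collinear ∩ ED ⟂ CF]
   → D = (-39/5, 22/5)
3. A_x = 130/29  [E, C, A are collinear ∩ FA ⟂ EC]
4. A_y = 151/29  [E, C, A are collinear ∩ FA ⟂ EC]
   → A = (130/29, 151/29)
5. B_x = -6  [B is the reflection of F across C]
6. B_y = 5  [B is the reflection of F across C]
   → B = (-6, 5)

A = (130/29, 151/29)
B = (-6, 5)
D = (-39/5, 22/5)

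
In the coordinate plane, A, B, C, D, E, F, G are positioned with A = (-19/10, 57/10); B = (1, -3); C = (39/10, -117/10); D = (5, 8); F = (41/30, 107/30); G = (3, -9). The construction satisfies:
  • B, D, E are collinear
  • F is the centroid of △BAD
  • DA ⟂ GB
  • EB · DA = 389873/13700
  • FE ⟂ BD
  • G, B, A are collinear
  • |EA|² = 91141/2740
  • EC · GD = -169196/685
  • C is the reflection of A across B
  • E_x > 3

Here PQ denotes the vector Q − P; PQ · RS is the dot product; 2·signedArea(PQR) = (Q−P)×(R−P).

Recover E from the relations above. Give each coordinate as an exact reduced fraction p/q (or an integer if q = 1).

E = (2159/685, 3997/1370)

1. E_x = 2159/685  [B, D, E are collinear ∩ FE ⟂ BD]
2. E_y = 3997/1370  [B, D, E are collinear ∩ FE ⟂ BD]
   → E = (2159/685, 3997/1370)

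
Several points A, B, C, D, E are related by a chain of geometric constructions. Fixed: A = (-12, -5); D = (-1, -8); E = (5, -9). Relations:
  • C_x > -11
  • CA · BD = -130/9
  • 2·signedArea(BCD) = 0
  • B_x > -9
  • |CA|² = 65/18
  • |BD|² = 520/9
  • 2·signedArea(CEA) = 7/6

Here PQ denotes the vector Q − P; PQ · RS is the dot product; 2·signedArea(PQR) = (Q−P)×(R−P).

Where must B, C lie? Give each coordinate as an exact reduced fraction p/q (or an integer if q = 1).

1. C_x = -61/6  [line -4·x + -17·y + -805/6 = 0 ∩ |CA|² = 65/18]
2. C_y = -11/2  [line -4·x + -17·y + -805/6 = 0 ∩ |CA|² = 65/18]
   → C = (-61/6, -11/2)
3. B_x = -25/3  [2·signedArea(BCD) = 0 ∩ CA · BD = -130/9]
4. B_y = -6  [2·signedArea(BCD) = 0 ∩ CA · BD = -130/9]
   → B = (-25/3, -6)

B = (-25/3, -6)
C = (-61/6, -11/2)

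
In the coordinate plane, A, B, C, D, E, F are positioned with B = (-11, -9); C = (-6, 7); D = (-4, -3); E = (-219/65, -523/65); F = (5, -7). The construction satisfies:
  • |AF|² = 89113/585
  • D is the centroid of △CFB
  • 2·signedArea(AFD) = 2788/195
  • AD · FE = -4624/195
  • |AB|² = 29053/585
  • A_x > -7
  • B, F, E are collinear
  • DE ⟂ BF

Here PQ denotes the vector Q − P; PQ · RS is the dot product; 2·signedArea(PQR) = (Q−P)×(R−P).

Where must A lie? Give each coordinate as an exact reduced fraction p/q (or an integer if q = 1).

A = (-1324/195, -653/195)

1. A_x = -1324/195  [2·signedArea(AFD) = 2788/195 ∩ AD · FE = -4624/195]
2. A_y = -653/195  [2·signedArea(AFD) = 2788/195 ∩ AD · FE = -4624/195]
   → A = (-1324/195, -653/195)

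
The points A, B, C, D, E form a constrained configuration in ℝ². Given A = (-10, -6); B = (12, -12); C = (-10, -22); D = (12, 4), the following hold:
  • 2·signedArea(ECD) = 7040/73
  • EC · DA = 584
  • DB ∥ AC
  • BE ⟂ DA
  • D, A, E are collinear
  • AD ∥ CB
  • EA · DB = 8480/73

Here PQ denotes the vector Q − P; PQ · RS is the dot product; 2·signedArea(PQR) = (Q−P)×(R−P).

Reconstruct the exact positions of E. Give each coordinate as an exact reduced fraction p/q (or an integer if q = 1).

E = (436/73, 92/73)

1. E_x = 436/73  [D, A, E are collinear ∩ BE ⟂ DA]
2. E_y = 92/73  [D, A, E are collinear ∩ BE ⟂ DA]
   → E = (436/73, 92/73)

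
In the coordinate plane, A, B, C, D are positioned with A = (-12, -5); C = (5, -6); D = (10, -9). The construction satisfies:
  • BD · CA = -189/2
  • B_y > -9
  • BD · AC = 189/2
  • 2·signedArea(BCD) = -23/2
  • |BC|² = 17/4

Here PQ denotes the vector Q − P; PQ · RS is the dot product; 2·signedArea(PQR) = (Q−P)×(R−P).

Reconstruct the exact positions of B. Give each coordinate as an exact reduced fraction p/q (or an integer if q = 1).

B = (9/2, -8)

1. B_x = 9/2  [2·signedArea(BCD) = -23/2 ∩ BD · AC = 189/2]
2. B_y = -8  [2·signedArea(BCD) = -23/2 ∩ BD · AC = 189/2]
   → B = (9/2, -8)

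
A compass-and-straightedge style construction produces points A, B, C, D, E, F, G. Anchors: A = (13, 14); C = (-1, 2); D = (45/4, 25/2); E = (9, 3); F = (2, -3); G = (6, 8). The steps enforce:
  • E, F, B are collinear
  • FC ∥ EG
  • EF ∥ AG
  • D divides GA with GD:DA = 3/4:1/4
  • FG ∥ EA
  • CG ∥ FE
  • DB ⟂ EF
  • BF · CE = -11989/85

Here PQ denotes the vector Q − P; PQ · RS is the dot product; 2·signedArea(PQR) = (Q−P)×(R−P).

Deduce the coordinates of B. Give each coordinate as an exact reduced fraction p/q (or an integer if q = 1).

B = (5097/340, 1383/170)

1. B_x = 5097/340  [E, F, B are collinear ∩ DB ⟂ EF]
2. B_y = 1383/170  [E, F, B are collinear ∩ DB ⟂ EF]
   → B = (5097/340, 1383/170)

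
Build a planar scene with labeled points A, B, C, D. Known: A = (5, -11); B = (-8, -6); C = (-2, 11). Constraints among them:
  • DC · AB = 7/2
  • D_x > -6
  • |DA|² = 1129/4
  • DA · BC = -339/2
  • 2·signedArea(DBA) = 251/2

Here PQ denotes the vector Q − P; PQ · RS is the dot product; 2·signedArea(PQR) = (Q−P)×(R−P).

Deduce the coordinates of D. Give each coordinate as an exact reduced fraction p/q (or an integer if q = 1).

D = (-5, 5/2)

1. D_x = -5  [2·signedArea(DBA) = 251/2 ∩ DA · BC = -339/2]
2. D_y = 5/2  [2·signedArea(DBA) = 251/2 ∩ DA · BC = -339/2]
   → D = (-5, 5/2)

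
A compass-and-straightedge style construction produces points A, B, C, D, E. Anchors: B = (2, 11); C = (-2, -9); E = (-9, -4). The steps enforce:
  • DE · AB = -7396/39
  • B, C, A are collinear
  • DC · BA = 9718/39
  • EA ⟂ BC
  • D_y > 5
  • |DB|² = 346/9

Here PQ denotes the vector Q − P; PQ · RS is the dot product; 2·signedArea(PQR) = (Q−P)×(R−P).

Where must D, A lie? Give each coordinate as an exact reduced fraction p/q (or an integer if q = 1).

A = (-17/13, -72/13)
D = (-5/3, 6)

1. A_x = -17/13  [B, C, A are collinear ∩ EA ⟂ BC]
2. A_y = -72/13  [B, C, A are collinear ∩ EA ⟂ BC]
   → A = (-17/13, -72/13)
3. D_x = -5/3  [line 43/13·x + 215/13·y + -3655/39 = 0 ∩ |DB|² = 346/9]
4. D_y = 6  [line 43/13·x + 215/13·y + -3655/39 = 0 ∩ |DB|² = 346/9]
   → D = (-5/3, 6)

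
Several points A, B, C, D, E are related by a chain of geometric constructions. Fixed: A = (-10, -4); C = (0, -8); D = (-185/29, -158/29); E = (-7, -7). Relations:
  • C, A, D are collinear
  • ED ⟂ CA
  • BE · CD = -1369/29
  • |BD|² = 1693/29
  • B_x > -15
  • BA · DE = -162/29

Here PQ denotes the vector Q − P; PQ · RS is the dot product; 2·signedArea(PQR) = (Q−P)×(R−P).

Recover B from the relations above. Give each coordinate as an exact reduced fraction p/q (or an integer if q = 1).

1. B_x = -14  [BA · DE = -162/29 ∩ BE · CD = -1369/29]
2. B_y = -6  [BA · DE = -162/29 ∩ BE · CD = -1369/29]
   → B = (-14, -6)

B = (-14, -6)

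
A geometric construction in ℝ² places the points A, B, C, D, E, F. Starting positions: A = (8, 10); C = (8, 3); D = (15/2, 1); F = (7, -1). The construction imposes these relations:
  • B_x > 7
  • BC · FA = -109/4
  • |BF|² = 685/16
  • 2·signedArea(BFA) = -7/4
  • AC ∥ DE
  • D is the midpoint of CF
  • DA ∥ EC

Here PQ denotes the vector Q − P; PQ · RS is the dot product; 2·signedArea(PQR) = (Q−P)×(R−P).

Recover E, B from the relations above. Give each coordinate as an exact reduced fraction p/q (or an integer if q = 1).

1. E_x = 15/2  [DA ∥ EC ∩ AC ∥ DE]
2. E_y = -6  [DA ∥ EC ∩ AC ∥ DE]
   → E = (15/2, -6)
3. B_x = 31/4  [2·signedArea(BFA) = -7/4 ∩ BC · FA = -109/4]
4. B_y = 11/2  [2·signedArea(BFA) = -7/4 ∩ BC · FA = -109/4]
   → B = (31/4, 11/2)

B = (31/4, 11/2)
E = (15/2, -6)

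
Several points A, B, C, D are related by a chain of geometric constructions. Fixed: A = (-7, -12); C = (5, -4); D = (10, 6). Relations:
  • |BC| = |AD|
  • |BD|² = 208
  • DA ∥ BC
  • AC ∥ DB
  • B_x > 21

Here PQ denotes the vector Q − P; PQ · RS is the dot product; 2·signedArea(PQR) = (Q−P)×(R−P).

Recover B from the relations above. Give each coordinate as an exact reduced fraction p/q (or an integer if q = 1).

B = (22, 14)

1. B_x = 22  [DA ∥ BC ∩ AC ∥ DB]
2. B_y = 14  [DA ∥ BC ∩ AC ∥ DB]
   → B = (22, 14)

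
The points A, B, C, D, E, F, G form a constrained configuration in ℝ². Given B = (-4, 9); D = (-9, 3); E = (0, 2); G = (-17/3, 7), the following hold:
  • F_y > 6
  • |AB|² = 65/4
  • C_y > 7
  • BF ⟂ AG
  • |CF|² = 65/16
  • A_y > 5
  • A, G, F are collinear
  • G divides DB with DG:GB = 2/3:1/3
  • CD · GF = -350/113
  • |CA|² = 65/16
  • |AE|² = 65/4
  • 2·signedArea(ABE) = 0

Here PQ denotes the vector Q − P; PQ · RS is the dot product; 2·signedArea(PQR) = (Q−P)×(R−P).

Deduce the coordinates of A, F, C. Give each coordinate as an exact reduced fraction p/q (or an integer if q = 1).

A = (-2, 11/2)
C = (-3, 29/4)
F = (-2791/565, 3787/565)

1. A_x = -2  [line 7·x + 4·y + -8 = 0 ∩ |AE|² = 65/4]
2. A_y = 11/2  [line 7·x + 4·y + -8 = 0 ∩ |AE|² = 65/4]
   → A = (-2, 11/2)
3. F_x = -2791/565  [A, G, F are collinear ∩ BF ⟂ AG]
4. F_y = 3787/565  [A, G, F are collinear ∩ BF ⟂ AG]
   → F = (-2791/565, 3787/565)
5. C_x = -3  [line -1232/1695·x + 168/565·y + -490/113 = 0 ∩ |CF|² = 65/16]
6. C_y = 29/4  [line -1232/1695·x + 168/565·y + -490/113 = 0 ∩ |CF|² = 65/16]
   → C = (-3, 29/4)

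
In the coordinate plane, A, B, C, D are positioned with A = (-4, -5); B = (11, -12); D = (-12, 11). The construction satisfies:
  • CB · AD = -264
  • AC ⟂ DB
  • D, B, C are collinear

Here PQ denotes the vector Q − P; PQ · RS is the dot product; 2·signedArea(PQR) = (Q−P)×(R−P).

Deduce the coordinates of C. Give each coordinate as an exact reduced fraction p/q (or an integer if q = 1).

1. C_x = 0  [D, B, C are collinear ∩ AC ⟂ DB]
2. C_y = -1  [D, B, C are collinear ∩ AC ⟂ DB]
   → C = (0, -1)

C = (0, -1)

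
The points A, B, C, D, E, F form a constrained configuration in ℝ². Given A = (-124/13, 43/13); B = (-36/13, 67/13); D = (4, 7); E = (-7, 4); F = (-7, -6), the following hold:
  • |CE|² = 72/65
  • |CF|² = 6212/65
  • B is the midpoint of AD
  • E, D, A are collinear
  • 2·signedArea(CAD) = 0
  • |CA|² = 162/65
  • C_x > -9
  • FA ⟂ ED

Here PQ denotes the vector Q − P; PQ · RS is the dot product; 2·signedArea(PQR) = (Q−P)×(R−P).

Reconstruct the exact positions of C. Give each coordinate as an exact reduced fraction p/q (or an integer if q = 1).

1. C_x = -521/65  [line -48/13·x + 176/13·y + -80 = 0 ∩ |CF|² = 6212/65]
2. C_y = 242/65  [line -48/13·x + 176/13·y + -80 = 0 ∩ |CF|² = 6212/65]
   → C = (-521/65, 242/65)

C = (-521/65, 242/65)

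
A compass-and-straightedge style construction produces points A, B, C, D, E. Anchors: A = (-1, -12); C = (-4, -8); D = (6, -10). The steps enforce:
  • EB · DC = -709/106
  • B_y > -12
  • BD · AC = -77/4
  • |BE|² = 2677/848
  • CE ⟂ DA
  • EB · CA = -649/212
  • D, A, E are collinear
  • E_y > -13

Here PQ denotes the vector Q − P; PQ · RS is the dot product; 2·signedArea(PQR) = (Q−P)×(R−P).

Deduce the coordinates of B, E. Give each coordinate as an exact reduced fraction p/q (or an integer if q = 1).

B = (-7/4, -11)
E = (-144/53, -662/53)

1. E_x = -144/53  [D, A, E are collinear ∩ CE ⟂ DA]
2. E_y = -662/53  [D, A, E are collinear ∩ CE ⟂ DA]
   → E = (-144/53, -662/53)
3. B_x = -7/4  [BD · AC = -77/4 ∩ EB · DC = -709/106]
4. B_y = -11  [BD · AC = -77/4 ∩ EB · DC = -709/106]
   → B = (-7/4, -11)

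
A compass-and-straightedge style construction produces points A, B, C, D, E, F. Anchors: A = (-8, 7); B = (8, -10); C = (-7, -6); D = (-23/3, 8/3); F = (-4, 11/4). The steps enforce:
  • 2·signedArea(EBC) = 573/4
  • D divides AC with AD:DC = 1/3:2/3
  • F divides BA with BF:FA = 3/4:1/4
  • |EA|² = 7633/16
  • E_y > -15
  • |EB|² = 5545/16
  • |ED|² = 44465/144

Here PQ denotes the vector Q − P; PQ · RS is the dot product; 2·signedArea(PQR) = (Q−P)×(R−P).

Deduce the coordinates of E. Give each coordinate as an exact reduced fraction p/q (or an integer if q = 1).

E = (-10, -59/4)

1. E_x = -10  [line -4·x + -15·y + -1045/4 = 0 ∩ |EB|² = 5545/16]
2. E_y = -59/4  [line -4·x + -15·y + -1045/4 = 0 ∩ |EB|² = 5545/16]
   → E = (-10, -59/4)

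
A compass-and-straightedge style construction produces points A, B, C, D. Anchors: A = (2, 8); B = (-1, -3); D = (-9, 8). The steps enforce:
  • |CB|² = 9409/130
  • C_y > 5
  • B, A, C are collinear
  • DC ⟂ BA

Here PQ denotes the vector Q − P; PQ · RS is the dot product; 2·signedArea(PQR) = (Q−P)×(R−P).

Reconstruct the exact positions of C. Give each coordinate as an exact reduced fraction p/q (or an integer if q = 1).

1. C_x = 161/130  [B, A, C are collinear ∩ DC ⟂ BA]
2. C_y = 677/130  [B, A, C are collinear ∩ DC ⟂ BA]
   → C = (161/130, 677/130)

C = (161/130, 677/130)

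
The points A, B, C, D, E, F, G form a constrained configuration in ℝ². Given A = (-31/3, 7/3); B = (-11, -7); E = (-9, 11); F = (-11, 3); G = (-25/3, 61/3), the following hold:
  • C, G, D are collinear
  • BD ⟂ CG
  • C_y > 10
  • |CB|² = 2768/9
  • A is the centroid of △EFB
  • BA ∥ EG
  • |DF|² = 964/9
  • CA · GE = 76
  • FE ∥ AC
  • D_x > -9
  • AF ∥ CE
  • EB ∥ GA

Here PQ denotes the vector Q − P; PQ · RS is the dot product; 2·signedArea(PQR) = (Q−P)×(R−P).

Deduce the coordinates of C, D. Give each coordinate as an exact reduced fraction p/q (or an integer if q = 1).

C = (-25/3, 31/3)
D = (-25/3, -7)

1. C_x = -25/3  [AF ∥ CE ∩ FE ∥ AC]
2. C_y = 31/3  [AF ∥ CE ∩ FE ∥ AC]
   → C = (-25/3, 31/3)
3. D_x = -25/3  [C, G, D are collinear ∩ BD ⟂ CG]
4. D_y = -7  [C, G, D are collinear ∩ BD ⟂ CG]
   → D = (-25/3, -7)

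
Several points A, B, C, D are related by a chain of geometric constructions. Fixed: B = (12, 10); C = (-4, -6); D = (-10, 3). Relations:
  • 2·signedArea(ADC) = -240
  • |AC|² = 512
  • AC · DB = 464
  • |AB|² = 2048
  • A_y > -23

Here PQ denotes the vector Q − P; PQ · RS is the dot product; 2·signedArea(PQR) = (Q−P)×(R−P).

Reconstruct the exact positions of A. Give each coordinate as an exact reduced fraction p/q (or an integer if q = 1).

1. A_x = -20  [AC · DB = 464 ∩ 2·signedArea(ADC) = -240]
2. A_y = -22  [AC · DB = 464 ∩ 2·signedArea(ADC) = -240]
   → A = (-20, -22)

A = (-20, -22)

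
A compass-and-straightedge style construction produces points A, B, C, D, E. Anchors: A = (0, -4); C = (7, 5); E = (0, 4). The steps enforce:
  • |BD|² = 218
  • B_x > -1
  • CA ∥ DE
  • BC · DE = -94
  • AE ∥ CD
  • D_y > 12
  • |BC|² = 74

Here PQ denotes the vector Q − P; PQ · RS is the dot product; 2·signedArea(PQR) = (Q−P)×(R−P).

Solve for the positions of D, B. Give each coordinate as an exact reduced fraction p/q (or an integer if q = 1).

B = (0, 0)
D = (7, 13)

1. D_x = 7  [CA ∥ DE ∩ AE ∥ CD]
2. D_y = 13  [CA ∥ DE ∩ AE ∥ CD]
   → D = (7, 13)
3. B_x = 0  [line 7·x + 9·y + 0 = 0 ∩ |BD|² = 218]
4. B_y = 0  [line 7·x + 9·y + 0 = 0 ∩ |BD|² = 218]
   → B = (0, 0)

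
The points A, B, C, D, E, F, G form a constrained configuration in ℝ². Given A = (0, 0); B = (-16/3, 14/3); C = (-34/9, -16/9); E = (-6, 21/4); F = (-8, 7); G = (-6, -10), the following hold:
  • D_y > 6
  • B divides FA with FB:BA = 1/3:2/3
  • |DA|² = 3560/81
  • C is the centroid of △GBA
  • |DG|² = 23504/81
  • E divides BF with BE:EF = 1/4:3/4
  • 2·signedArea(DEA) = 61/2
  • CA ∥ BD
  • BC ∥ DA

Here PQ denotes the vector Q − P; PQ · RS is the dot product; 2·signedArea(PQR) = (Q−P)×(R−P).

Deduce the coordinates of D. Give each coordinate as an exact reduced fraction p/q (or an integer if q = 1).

1. D_x = -14/9  [BC ∥ DA ∩ CA ∥ BD]
2. D_y = 58/9  [BC ∥ DA ∩ CA ∥ BD]
   → D = (-14/9, 58/9)

D = (-14/9, 58/9)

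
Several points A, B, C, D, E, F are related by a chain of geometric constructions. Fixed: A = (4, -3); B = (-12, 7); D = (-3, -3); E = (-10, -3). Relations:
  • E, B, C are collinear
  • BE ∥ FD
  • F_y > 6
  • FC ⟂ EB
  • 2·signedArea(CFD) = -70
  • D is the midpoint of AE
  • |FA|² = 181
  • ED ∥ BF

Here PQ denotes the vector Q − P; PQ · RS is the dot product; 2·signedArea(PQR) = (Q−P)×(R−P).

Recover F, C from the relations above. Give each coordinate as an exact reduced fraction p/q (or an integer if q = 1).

1. F_x = -5  [BE ∥ FD ∩ ED ∥ BF]
2. F_y = 7  [BE ∥ FD ∩ ED ∥ BF]
   → F = (-5, 7)
3. C_x = -305/26  [E, B, C are collinear ∩ FC ⟂ EB]
4. C_y = 147/26  [E, B, C are collinear ∩ FC ⟂ EB]
   → C = (-305/26, 147/26)

C = (-305/26, 147/26)
F = (-5, 7)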